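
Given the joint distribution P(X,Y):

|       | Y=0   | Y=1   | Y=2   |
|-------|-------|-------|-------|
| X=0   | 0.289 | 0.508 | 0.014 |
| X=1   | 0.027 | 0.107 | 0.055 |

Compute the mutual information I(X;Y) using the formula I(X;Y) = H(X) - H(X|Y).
0.1061 bits

I(X;Y) = H(X) - H(X|Y)

Marginal of X (row sums):
  P(X=0) = 0.289 + 0.508 + 0.014 = 0.811
  P(X=1) = 0.027 + 0.107 + 0.055 = 0.189
H(X) = -[0.811·log₂(0.811) + 0.189·log₂(0.189)]
  = 0.2451 + 0.4543 = 0.6994 bits

Marginal of Y (column sums):
  P(Y=0) = 0.289 + 0.027 = 0.316
  P(Y=1) = 0.508 + 0.107 = 0.615
  P(Y=2) = 0.014 + 0.055 = 0.069
H(X|Y) = Σ_y P(y)·H(X|Y=y):
  Y=0: P(Y=0) = 0.316, P(X|Y=0) = (289/316, 27/316) → H(X|Y=0) = 0.4211
  Y=1: P(Y=1) = 0.615, P(X|Y=1) = (508/615, 107/615) → H(X|Y=1) = 0.6667
  Y=2: P(Y=2) = 0.069, P(X|Y=2) = (14/69, 55/69) → H(X|Y=2) = 0.7277
H(X|Y) = 0.316·0.4211 + 0.615·0.6667 + 0.069·0.7277 = 0.5933 bits

I(X;Y) = H(X) - H(X|Y) = 0.6994 - 0.5933 = 0.1061 bits

Cross-check via I(X;Y) = H(X) + H(Y) - H(X,Y): computing H(Y) from the column sums and H(X,Y) from the 6 cells in the same way gives H(Y) = 1.2227 bits and H(X,Y) = 1.8160 bits, so
I(X;Y) = 0.6994 + 1.2227 - 1.8160 = 0.1061 bits ✓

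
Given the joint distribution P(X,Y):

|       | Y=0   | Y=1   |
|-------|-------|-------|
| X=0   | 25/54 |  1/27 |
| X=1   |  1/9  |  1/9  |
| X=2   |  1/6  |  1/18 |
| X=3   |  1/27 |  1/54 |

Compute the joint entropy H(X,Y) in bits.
2.3401 bits

H(X,Y) = -Σ_{x,y} P(x,y) log₂ P(x,y). Per-cell terms -P(x,y)·log₂P(x,y):
  X=0: 0.5144, 0.1761
  X=1: 0.3522, 0.3522
  X=2: 0.4308, 0.2317
  X=3: 0.1761, 0.1066
Sum of the 8 terms: H(X,Y) = 2.3401 bits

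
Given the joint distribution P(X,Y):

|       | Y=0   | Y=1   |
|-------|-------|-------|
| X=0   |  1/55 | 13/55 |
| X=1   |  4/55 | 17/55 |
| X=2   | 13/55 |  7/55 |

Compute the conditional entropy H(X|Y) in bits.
1.3538 bits

H(X|Y) = H(X,Y) - H(Y)

H(X,Y) = -Σ_{x,y} P(x,y) log₂ P(x,y). Per-cell terms -P(x,y)·log₂P(x,y):
  X=0: 0.10512, 0.49185
  X=1: 0.27501, 0.52357
  X=2: 0.49185, 0.37851
Sum of the 6 terms: H(X,Y) = 2.2659 bits

Marginal of Y (column sums):
  P(Y=0) = 1/55 + 4/55 + 13/55 = 18/55
  P(Y=1) = 13/55 + 17/55 + 7/55 = 37/55
H(Y) = -[(18/55)·log₂(18/55) + (37/55)·log₂(37/55)]
  = 0.52738 + 0.38474 = 0.9121 bits

H(X|Y) = H(X,Y) - H(Y) = 2.2659 - 0.9121 = 1.3538 bits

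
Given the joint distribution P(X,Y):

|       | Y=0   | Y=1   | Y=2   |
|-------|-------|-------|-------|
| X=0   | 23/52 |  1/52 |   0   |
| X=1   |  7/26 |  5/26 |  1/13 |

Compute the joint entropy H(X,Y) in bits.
1.8819 bits

H(X,Y) = -Σ_{x,y} P(x,y) log₂ P(x,y). Per-cell terms -P(x,y)·log₂P(x,y):
  X=0: 0.52054, 0.10962, 0.00000
  X=1: 0.50968, 0.45741, 0.28465
  (cells with P = 0 contribute 0)
Sum of the 6 terms: H(X,Y) = 1.8819 bits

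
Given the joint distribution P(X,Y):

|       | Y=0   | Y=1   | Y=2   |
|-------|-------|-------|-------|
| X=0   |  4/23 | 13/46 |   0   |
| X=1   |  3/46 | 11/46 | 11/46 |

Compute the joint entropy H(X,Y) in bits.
2.1982 bits

H(X,Y) = -Σ_{x,y} P(x,y) log₂ P(x,y). Per-cell terms -P(x,y)·log₂P(x,y):
  X=0: 0.4389, 0.5152, 0.0000
  X=1: 0.2569, 0.4936, 0.4936
  (cells with P = 0 contribute 0)
Sum of the 6 terms: H(X,Y) = 2.1982 bits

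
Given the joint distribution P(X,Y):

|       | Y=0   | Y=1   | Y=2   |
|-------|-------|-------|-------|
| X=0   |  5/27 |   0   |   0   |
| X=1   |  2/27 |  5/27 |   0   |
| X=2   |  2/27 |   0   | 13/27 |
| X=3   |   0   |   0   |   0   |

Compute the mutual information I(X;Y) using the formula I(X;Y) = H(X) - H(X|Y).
0.9481 bits

I(X;Y) = H(X) - H(X|Y)

Marginal of X (row sums):
  P(X=0) = 5/27 + 0 + 0 = 5/27
  P(X=1) = 2/27 + 5/27 + 0 = 7/27
  P(X=2) = 2/27 + 0 + 13/27 = 5/9
  P(X=3) = 0 + 0 + 0 = 0
H(X) = -[(5/27)·log₂(5/27) + (7/27)·log₂(7/27) + (5/9)·log₂(5/9)]   (outcomes with P = 0 contribute 0)
  = 0.45055 + 0.50492 + 0.47111 = 1.4266 bits

Marginal of Y (column sums):
  P(Y=0) = 5/27 + 2/27 + 2/27 + 0 = 1/3
  P(Y=1) = 0 + 5/27 + 0 + 0 = 5/27
  P(Y=2) = 0 + 0 + 13/27 + 0 = 13/27
H(X|Y) = Σ_y P(y)·H(X|Y=y):
  Y=0: P(Y=0) = 1/3, P(X|Y=0) = (5/9, 2/9, 2/9, 0) → H(X|Y=0) = 1.43552
  Y=1: P(Y=1) = 5/27, P(X|Y=1) = (0, 1, 0, 0) → H(X|Y=1) = 0.00000
  Y=2: P(Y=2) = 13/27, P(X|Y=2) = (0, 0, 1, 0) → H(X|Y=2) = 0.00000
H(X|Y) = (1/3)·1.43552 + (5/27)·0.00000 + (13/27)·0.00000 = 0.4785 bits

I(X;Y) = H(X) - H(X|Y) = 1.4266 - 0.4785 = 0.9481 bits

Cross-check via I(X;Y) = H(X) + H(Y) - H(X,Y): computing H(Y) from the column sums and H(X,Y) from the 12 cells in the same way gives H(Y) = 1.4866 bits and H(X,Y) = 1.9651 bits, so
I(X;Y) = 1.4266 + 1.4866 - 1.9651 = 0.9481 bits ✓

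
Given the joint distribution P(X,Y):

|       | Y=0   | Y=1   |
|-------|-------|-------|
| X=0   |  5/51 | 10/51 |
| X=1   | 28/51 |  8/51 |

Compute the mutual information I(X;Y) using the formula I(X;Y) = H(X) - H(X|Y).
0.1271 bits

I(X;Y) = H(X) - H(X|Y)

Marginal of X (row sums):
  P(X=0) = 5/51 + 10/51 = 5/17
  P(X=1) = 28/51 + 8/51 = 12/17
H(X) = -[(5/17)·log₂(5/17) + (12/17)·log₂(12/17)]
  = 0.51927 + 0.35471 = 0.87398 bits

Marginal of Y (column sums):
  P(Y=0) = 5/51 + 28/51 = 11/17
  P(Y=1) = 10/51 + 8/51 = 6/17
H(X|Y) = Σ_y P(y)·H(X|Y=y):
  Y=0: P(Y=0) = 11/17, P(X|Y=0) = (5/33, 28/33) → H(X|Y=0) = 0.61362
  Y=1: P(Y=1) = 6/17, P(X|Y=1) = (5/9, 4/9) → H(X|Y=1) = 0.99108
H(X|Y) = (11/17)·0.61362 + (6/17)·0.99108 = 0.74684 bits

I(X;Y) = H(X) - H(X|Y) = 0.87398 - 0.74684 = 0.1271 bits

Cross-check via I(X;Y) = H(X) + H(Y) - H(X,Y): computing H(Y) from the column sums and H(X,Y) from the 4 cells in the same way gives H(Y) = 0.93667 bits and H(X,Y) = 1.68351 bits, so
I(X;Y) = 0.87398 + 0.93667 - 1.68351 = 0.1271 bits ✓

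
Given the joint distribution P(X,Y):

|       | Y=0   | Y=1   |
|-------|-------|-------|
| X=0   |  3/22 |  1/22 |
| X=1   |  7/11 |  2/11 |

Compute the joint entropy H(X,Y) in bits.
1.4568 bits

H(X,Y) = -Σ_{x,y} P(x,y) log₂ P(x,y). Per-cell terms -P(x,y)·log₂P(x,y):
  X=0: 0.39197, 0.20270
  X=1: 0.41496, 0.44717
Sum of the 4 terms: H(X,Y) = 1.4568 bits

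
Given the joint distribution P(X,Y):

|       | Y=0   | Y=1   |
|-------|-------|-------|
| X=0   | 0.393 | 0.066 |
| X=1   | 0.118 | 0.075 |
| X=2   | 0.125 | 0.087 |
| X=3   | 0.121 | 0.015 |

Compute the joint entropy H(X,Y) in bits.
2.5735 bits

H(X,Y) = -Σ_{x,y} P(x,y) log₂ P(x,y). Per-cell terms -P(x,y)·log₂P(x,y):
  X=0: 0.5295, 0.2588
  X=1: 0.3638, 0.2803
  X=2: 0.3750, 0.3065
  X=3: 0.3687, 0.0909
Sum of the 8 terms: H(X,Y) = 2.5735 bits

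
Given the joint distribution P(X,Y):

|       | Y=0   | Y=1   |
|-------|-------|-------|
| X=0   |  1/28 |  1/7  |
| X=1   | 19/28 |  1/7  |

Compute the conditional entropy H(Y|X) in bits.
0.6765 bits

H(Y|X) = H(X,Y) - H(X)

H(X,Y) = -Σ_{x,y} P(x,y) log₂ P(x,y). Per-cell terms -P(x,y)·log₂P(x,y):
  X=0: 0.171691, 0.401051
  X=1: 0.379611, 0.401051
Sum of the 4 terms: H(X,Y) = 1.35340 bits

Marginal of X (row sums):
  P(X=0) = 1/28 + 1/7 = 5/28
  P(X=1) = 19/28 + 1/7 = 23/28
H(X) = -[(5/28)·log₂(5/28) + (23/28)·log₂(23/28)]
  = 0.443826 + 0.233116 = 0.67694 bits

H(Y|X) = H(X,Y) - H(X) = 1.35340 - 0.67694 = 0.6765 bits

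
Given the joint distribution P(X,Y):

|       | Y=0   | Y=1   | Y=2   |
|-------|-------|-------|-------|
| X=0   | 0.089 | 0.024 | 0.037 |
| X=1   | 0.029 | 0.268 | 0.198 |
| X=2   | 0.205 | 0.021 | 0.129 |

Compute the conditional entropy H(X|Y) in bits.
1.1206 bits

H(X|Y) = H(X,Y) - H(Y)

H(X,Y) = -Σ_{x,y} P(x,y) log₂ P(x,y). Per-cell terms -P(x,y)·log₂P(x,y):
  X=0: 0.310615, 0.129140, 0.175984
  X=1: 0.148126, 0.509118, 0.462613
  X=2: 0.468692, 0.117043, 0.381138
Sum of the 9 terms: H(X,Y) = 2.70247 bits

Marginal of Y (column sums):
  P(Y=0) = 0.089 + 0.029 + 0.205 = 0.323
  P(Y=1) = 0.024 + 0.268 + 0.021 = 0.313
  P(Y=2) = 0.037 + 0.198 + 0.129 = 0.364
H(Y) = -[0.323·log₂(0.323) + 0.313·log₂(0.313) + 0.364·log₂(0.364)]
  = 0.526617 + 0.524515 + 0.530708 = 1.58184 bits

H(X|Y) = H(X,Y) - H(Y) = 2.70247 - 1.58184 = 1.1206 bits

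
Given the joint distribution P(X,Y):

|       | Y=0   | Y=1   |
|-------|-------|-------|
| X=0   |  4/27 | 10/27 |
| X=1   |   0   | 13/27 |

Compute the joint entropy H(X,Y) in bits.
1.4466 bits

H(X,Y) = -Σ_{x,y} P(x,y) log₂ P(x,y). Per-cell terms -P(x,y)·log₂P(x,y):
  X=0: 0.40813, 0.53073
  X=1: 0.00000, 0.50770
  (cells with P = 0 contribute 0)
Sum of the 4 terms: H(X,Y) = 1.4466 bits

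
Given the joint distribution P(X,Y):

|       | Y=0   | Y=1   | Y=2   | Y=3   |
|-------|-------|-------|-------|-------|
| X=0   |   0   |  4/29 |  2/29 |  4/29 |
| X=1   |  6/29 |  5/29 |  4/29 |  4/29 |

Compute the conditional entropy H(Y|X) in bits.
1.8211 bits

H(Y|X) = H(X,Y) - H(X)

H(X,Y) = -Σ_{x,y} P(x,y) log₂ P(x,y). Per-cell terms -P(x,y)·log₂P(x,y):
  X=0: 0.0000000, 0.3942043, 0.2660677, 0.3942043
  X=1: 0.4702797, 0.4372505, 0.3942043, 0.3942043
  (cells with P = 0 contribute 0)
Sum of the 8 terms: H(X,Y) = 2.750415 bits

Marginal of X (row sums):
  P(X=0) = 0 + 4/29 + 2/29 + 4/29 = 10/29
  P(X=1) = 6/29 + 5/29 + 4/29 + 4/29 = 19/29
H(X) = -[(10/29)·log₂(10/29) + (19/29)·log₂(19/29)]
  = 0.5296734 + 0.3996902 = 0.929364 bits

H(Y|X) = H(X,Y) - H(X) = 2.750415 - 0.929364 = 1.8211 bits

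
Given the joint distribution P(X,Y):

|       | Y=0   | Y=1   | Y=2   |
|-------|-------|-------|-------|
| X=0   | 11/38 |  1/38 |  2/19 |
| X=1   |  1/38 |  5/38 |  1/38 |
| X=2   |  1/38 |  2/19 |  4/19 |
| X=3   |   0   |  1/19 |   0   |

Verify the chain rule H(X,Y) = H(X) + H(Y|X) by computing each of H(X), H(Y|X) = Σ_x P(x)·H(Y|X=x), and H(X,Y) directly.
H(X) = 1.7280 bits, H(Y|X) = 1.1077 bits, H(X,Y) = 2.8357 bits

Marginal of X (row sums):
  P(X=0) = 11/38 + 1/38 + 2/19 = 8/19
  P(X=1) = 1/38 + 5/38 + 1/38 = 7/38
  P(X=2) = 1/38 + 2/19 + 4/19 = 13/38
  P(X=3) = 0 + 1/19 + 0 = 1/19
H(X) = -[(8/19)·log₂(8/19) + (7/38)·log₂(7/38) + (13/38)·log₂(13/38) + (1/19)·log₂(1/19)]
  = 0.5254 + 0.4496 + 0.5294 + 0.2236 = 1.7280 bits

H(Y|X) = Σ_x P(x)·H(Y|X=x):
  X=0: P(X=0) = 8/19, P(Y|X=0) = (11/16, 1/16, 1/4) → H(Y|X=0) = 1.1216
  X=1: P(X=1) = 7/38, P(Y|X=1) = (1/7, 5/7, 1/7) → H(Y|X=1) = 1.1488
  X=2: P(X=2) = 13/38, P(Y|X=2) = (1/13, 4/13, 8/13) → H(Y|X=2) = 1.2389
  X=3: P(X=3) = 1/19, P(Y|X=3) = (0, 1, 0) → H(Y|X=3) = 0.0000
H(Y|X) = (8/19)·1.1216 + (7/38)·1.1488 + (13/38)·1.2389 + (1/19)·0.0000 = 1.1077 bits

H(X,Y) = -Σ_{x,y} P(x,y) log₂ P(x,y). Per-cell terms -P(x,y)·log₂P(x,y):
  X=0: 0.5177, 0.1381, 0.3419
  X=1: 0.1381, 0.3850, 0.1381
  X=2: 0.1381, 0.3419, 0.4732
  X=3: 0.0000, 0.2236, 0.0000
  (cells with P = 0 contribute 0)
Sum of the 12 terms: H(X,Y) = 2.8357 bits

Chain rule check:
  H(X) + H(Y|X) = 1.7280 + 1.1077 = 2.8357 bits
  H(X,Y) = 2.8357 bits
✓ Chain rule verified.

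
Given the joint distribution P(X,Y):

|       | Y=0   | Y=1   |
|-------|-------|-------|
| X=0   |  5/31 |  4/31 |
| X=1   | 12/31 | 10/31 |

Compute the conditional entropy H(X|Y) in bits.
0.8691 bits

H(X|Y) = H(X,Y) - H(Y)

H(X,Y) = -Σ_{x,y} P(x,y) log₂ P(x,y). Per-cell terms -P(x,y)·log₂P(x,y):
  X=0: 0.4246, 0.3812
  X=1: 0.5300, 0.5265
Sum of the 4 terms: H(X,Y) = 1.8623 bits

Marginal of Y (column sums):
  P(Y=0) = 5/31 + 12/31 = 17/31
  P(Y=1) = 4/31 + 10/31 = 14/31
H(Y) = -[(17/31)·log₂(17/31) + (14/31)·log₂(14/31)]
  = 0.4753 + 0.5179 = 0.9932 bits

H(X|Y) = H(X,Y) - H(Y) = 1.8623 - 0.9932 = 0.8691 bits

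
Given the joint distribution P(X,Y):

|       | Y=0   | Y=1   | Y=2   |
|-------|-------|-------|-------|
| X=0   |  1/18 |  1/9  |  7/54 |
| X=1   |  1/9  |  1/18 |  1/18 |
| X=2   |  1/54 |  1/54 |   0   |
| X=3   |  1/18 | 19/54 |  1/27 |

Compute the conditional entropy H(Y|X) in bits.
1.2344 bits

H(Y|X) = H(X,Y) - H(X)

H(X,Y) = -Σ_{x,y} P(x,y) log₂ P(x,y). Per-cell terms -P(x,y)·log₂P(x,y):
  X=0: 0.2316625, 0.3522139, 0.3820876
  X=1: 0.3522139, 0.2316625, 0.2316625
  X=2: 0.1065720, 0.1065720, 0.0000000
  X=3: 0.2316625, 0.5302267, 0.1761069
  (cells with P = 0 contribute 0)
Sum of the 12 terms: H(X,Y) = 2.932643 bits

Marginal of X (row sums):
  P(X=0) = 1/18 + 1/9 + 7/54 = 8/27
  P(X=1) = 1/9 + 1/18 + 1/18 = 2/9
  P(X=2) = 1/54 + 1/54 + 0 = 1/27
  P(X=3) = 1/18 + 19/54 + 1/27 = 4/9
H(X) = -[(8/27)·log₂(8/27) + (2/9)·log₂(2/9) + (1/27)·log₂(1/27) + (4/9)·log₂(4/9)]
  = 0.5199667 + 0.4822056 + 0.1761069 + 0.5199667 = 1.698246 bits

H(Y|X) = H(X,Y) - H(X) = 2.932643 - 1.698246 = 1.2344 bits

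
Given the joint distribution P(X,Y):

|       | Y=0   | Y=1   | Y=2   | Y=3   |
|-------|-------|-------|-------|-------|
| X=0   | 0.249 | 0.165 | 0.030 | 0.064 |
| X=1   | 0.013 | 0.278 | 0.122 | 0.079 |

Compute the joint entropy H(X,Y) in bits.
2.5884 bits

H(X,Y) = -Σ_{x,y} P(x,y) log₂ P(x,y). Per-cell terms -P(x,y)·log₂P(x,y):
  X=0: 0.49944, 0.42891, 0.15177, 0.25381
  X=1: 0.08145, 0.51342, 0.37028, 0.28930
Sum of the 8 terms: H(X,Y) = 2.5884 bits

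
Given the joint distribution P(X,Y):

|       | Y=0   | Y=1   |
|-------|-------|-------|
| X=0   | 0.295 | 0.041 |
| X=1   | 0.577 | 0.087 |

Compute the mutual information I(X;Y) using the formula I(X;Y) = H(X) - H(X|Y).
0.0001 bits

I(X;Y) = H(X) - H(X|Y)

Marginal of X (row sums):
  P(X=0) = 0.295 + 0.041 = 0.336
  P(X=1) = 0.577 + 0.087 = 0.664
H(X) = -[0.336·log₂(0.336) + 0.664·log₂(0.664)]
  = 0.52868 + 0.39225 = 0.9209 bits

Marginal of Y (column sums):
  P(Y=0) = 0.295 + 0.577 = 0.872
  P(Y=1) = 0.041 + 0.087 = 0.128
H(X|Y) = Σ_y P(y)·H(X|Y=y):
  Y=0: P(Y=0) = 0.872, P(X|Y=0) = (295/872, 577/872) → H(X|Y=0) = 0.92319
  Y=1: P(Y=1) = 0.128, P(X|Y=1) = (41/128, 87/128) → H(X|Y=1) = 0.90472
H(X|Y) = 0.872·0.92319 + 0.128·0.90472 = 0.9208 bits

I(X;Y) = H(X) - H(X|Y) = 0.9209 - 0.9208 = 0.0001 bits

Cross-check via I(X;Y) = H(X) + H(Y) - H(X,Y): computing H(Y) from the column sums and H(X,Y) from the 4 cells in the same way gives H(Y) = 0.5519 bits and H(X,Y) = 1.4727 bits, so
I(X;Y) = 0.9209 + 0.5519 - 1.4727 = 0.0001 bits ✓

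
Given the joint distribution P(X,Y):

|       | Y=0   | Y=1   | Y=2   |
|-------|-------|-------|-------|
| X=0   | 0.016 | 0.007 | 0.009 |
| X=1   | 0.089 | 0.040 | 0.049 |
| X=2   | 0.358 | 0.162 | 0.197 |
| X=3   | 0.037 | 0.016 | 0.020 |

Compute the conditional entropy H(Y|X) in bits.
1.4964 bits

H(Y|X) = H(X,Y) - H(X)

H(X,Y) = -Σ_{x,y} P(x,y) log₂ P(x,y). Per-cell terms -P(x,y)·log₂P(x,y):
  X=0: 0.095453, 0.050109, 0.061163
  X=1: 0.310615, 0.185754, 0.213203
  X=2: 0.530545, 0.425401, 0.461715
  X=3: 0.175984, 0.095453, 0.112877
Sum of the 12 terms: H(X,Y) = 2.71827 bits

Marginal of X (row sums):
  P(X=0) = 0.016 + 0.007 + 0.009 = 0.032
  P(X=1) = 0.089 + 0.040 + 0.049 = 0.178
  P(X=2) = 0.358 + 0.162 + 0.197 = 0.717
  P(X=3) = 0.037 + 0.016 + 0.020 = 0.073
H(X) = -[0.032·log₂(0.032) + 0.178·log₂(0.178) + 0.717·log₂(0.717) + 0.073·log₂(0.073)]
  = 0.158905 + 0.443229 + 0.344128 + 0.275645 = 1.22191 bits

H(Y|X) = H(X,Y) - H(X) = 2.71827 - 1.22191 = 1.4964 bits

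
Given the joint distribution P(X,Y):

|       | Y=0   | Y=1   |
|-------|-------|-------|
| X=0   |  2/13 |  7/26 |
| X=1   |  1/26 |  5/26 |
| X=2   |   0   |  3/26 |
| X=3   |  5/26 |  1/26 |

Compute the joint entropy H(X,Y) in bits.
2.5610 bits

H(X,Y) = -Σ_{x,y} P(x,y) log₂ P(x,y). Per-cell terms -P(x,y)·log₂P(x,y):
  X=0: 0.41545, 0.50968
  X=1: 0.18079, 0.45741
  X=2: 0.00000, 0.35948
  X=3: 0.45741, 0.18079
  (cells with P = 0 contribute 0)
Sum of the 8 terms: H(X,Y) = 2.5610 bits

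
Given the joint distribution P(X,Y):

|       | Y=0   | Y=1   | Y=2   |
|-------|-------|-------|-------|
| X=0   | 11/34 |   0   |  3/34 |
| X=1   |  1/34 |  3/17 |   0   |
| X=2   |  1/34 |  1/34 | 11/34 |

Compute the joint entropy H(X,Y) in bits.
2.2530 bits

H(X,Y) = -Σ_{x,y} P(x,y) log₂ P(x,y). Per-cell terms -P(x,y)·log₂P(x,y):
  X=0: 0.52672, 0.00000, 0.30904
  X=1: 0.14963, 0.44162, 0.00000
  X=2: 0.14963, 0.14963, 0.52672
  (cells with P = 0 contribute 0)
Sum of the 9 terms: H(X,Y) = 2.2530 bits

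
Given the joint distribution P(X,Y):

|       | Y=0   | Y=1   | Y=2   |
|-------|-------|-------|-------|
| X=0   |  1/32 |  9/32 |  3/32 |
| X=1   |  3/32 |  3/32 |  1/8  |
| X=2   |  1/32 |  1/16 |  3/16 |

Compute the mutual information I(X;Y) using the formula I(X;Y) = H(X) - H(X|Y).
0.1697 bits

I(X;Y) = H(X) - H(X|Y)

Marginal of X (row sums):
  P(X=0) = 1/32 + 9/32 + 3/32 = 13/32
  P(X=1) = 3/32 + 3/32 + 1/8 = 5/16
  P(X=2) = 1/32 + 1/16 + 3/16 = 9/32
H(X) = -[(13/32)·log₂(13/32) + (5/16)·log₂(5/16) + (9/32)·log₂(9/32)]
  = 0.527946 + 0.524397 + 0.514709 = 1.56705 bits

Marginal of Y (column sums):
  P(Y=0) = 1/32 + 3/32 + 1/32 = 5/32
  P(Y=1) = 9/32 + 3/32 + 1/16 = 7/16
  P(Y=2) = 3/32 + 1/8 + 3/16 = 13/32
H(X|Y) = Σ_y P(y)·H(X|Y=y):
  Y=0: P(Y=0) = 5/32, P(X|Y=0) = (1/5, 3/5, 1/5) → H(X|Y=0) = 1.370951
  Y=1: P(Y=1) = 7/16, P(X|Y=1) = (9/14, 3/14, 1/7) → H(X|Y=1) = 1.287054
  Y=2: P(Y=2) = 13/32, P(X|Y=2) = (3/13, 4/13, 6/13) → H(X|Y=2) = 1.526235
H(X|Y) = (5/32)·1.370951 + (7/16)·1.287054 + (13/32)·1.526235 = 1.39733 bits

I(X;Y) = H(X) - H(X|Y) = 1.56705 - 1.39733 = 0.1697 bits

Cross-check via I(X;Y) = H(X) + H(Y) - H(X,Y): computing H(Y) from the column sums and H(X,Y) from the 9 cells in the same way gives H(Y) = 1.46818 bits and H(X,Y) = 2.86551 bits, so
I(X;Y) = 1.56705 + 1.46818 - 2.86551 = 0.1697 bits ✓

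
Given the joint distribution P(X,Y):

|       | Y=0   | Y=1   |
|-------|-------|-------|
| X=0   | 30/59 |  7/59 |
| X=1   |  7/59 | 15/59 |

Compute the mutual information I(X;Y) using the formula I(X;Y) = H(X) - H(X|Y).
0.1775 bits

I(X;Y) = H(X) - H(X|Y)

Marginal of X (row sums):
  P(X=0) = 30/59 + 7/59 = 37/59
  P(X=1) = 7/59 + 15/59 = 22/59
H(X) = -[(37/59)·log₂(37/59) + (22/59)·log₂(22/59)]
  = 0.422170 + 0.530689 = 0.95286 bits

Marginal of Y (column sums):
  P(Y=0) = 30/59 + 7/59 = 37/59
  P(Y=1) = 7/59 + 15/59 = 22/59
H(X|Y) = Σ_y P(y)·H(X|Y=y):
  Y=0: P(Y=0) = 37/59, P(X|Y=0) = (30/37, 7/37) → H(X|Y=0) = 0.699772
  Y=1: P(Y=1) = 22/59, P(X|Y=1) = (7/22, 15/22) → H(X|Y=1) = 0.902393
H(X|Y) = (37/59)·0.699772 + (22/59)·0.902393 = 0.77533 bits

I(X;Y) = H(X) - H(X|Y) = 0.95286 - 0.77533 = 0.1775 bits

Cross-check via I(X;Y) = H(X) + H(Y) - H(X,Y): computing H(Y) from the column sums and H(X,Y) from the 4 cells in the same way gives H(Y) = 0.95286 bits and H(X,Y) = 1.72818 bits, so
I(X;Y) = 0.95286 + 0.95286 - 1.72818 = 0.1775 bits ✓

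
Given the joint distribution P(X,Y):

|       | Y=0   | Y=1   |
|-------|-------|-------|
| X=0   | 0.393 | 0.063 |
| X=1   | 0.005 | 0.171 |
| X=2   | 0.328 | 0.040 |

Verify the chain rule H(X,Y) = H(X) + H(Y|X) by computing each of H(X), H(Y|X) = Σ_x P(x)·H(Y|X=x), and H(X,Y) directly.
H(X) = 1.4885 bits, H(Y|X) = 0.4795 bits, H(X,Y) = 1.9680 bits

Marginal of X (row sums):
  P(X=0) = 0.393 + 0.063 = 0.456
  P(X=1) = 0.005 + 0.171 = 0.176
  P(X=2) = 0.328 + 0.040 = 0.368
H(X) = -[0.456·log₂(0.456) + 0.176·log₂(0.176) + 0.368·log₂(0.368)]
  = 0.51660 + 0.44112 + 0.53074 = 1.4885 bits

H(Y|X) = Σ_x P(x)·H(Y|X=x):
  X=0: P(X=0) = 0.456, P(Y|X=0) = (131/152, 21/152) → H(Y|X=0) = 0.57939
  X=1: P(X=1) = 0.176, P(Y|X=1) = (5/176, 171/176) → H(Y|X=1) = 0.18635
  X=2: P(X=2) = 0.368, P(Y|X=2) = (41/46, 5/46) → H(Y|X=2) = 0.49597
H(Y|X) = 0.456·0.57939 + 0.176·0.18635 + 0.368·0.49597 = 0.4795 bits

H(X,Y) = -Σ_{x,y} P(x,y) log₂ P(x,y). Per-cell terms -P(x,y)·log₂P(x,y):
  X=0: 0.52953, 0.25128
  X=1: 0.03822, 0.43570
  X=2: 0.52750, 0.18575
Sum of the 6 terms: H(X,Y) = 1.9680 bits

Chain rule check:
  H(X) + H(Y|X) = 1.4885 + 0.4795 = 1.9680 bits
  H(X,Y) = 1.9680 bits
✓ Chain rule verified.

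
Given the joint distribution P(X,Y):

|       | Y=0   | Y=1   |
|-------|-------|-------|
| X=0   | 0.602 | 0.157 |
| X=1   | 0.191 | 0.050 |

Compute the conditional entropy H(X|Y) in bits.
0.7967 bits

H(X|Y) = H(X,Y) - H(Y)

H(X,Y) = -Σ_{x,y} P(x,y) log₂ P(x,y). Per-cell terms -P(x,y)·log₂P(x,y):
  X=0: 0.44076, 0.41937
  X=1: 0.45618, 0.21610
Sum of the 4 terms: H(X,Y) = 1.5324 bits

Marginal of Y (column sums):
  P(Y=0) = 0.602 + 0.191 = 0.793
  P(Y=1) = 0.157 + 0.050 = 0.207
H(Y) = -[0.793·log₂(0.793) + 0.207·log₂(0.207)]
  = 0.26534 + 0.47037 = 0.7357 bits

H(X|Y) = H(X,Y) - H(Y) = 1.5324 - 0.7357 = 0.7967 bits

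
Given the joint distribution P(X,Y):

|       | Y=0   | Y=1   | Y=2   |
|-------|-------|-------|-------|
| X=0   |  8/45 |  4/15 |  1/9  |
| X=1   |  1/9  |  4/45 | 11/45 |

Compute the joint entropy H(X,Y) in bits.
2.4631 bits

H(X,Y) = -Σ_{x,y} P(x,y) log₂ P(x,y). Per-cell terms -P(x,y)·log₂P(x,y):
  X=0: 0.4430, 0.5085, 0.3522
  X=1: 0.3522, 0.3104, 0.4968
Sum of the 6 terms: H(X,Y) = 2.4631 bits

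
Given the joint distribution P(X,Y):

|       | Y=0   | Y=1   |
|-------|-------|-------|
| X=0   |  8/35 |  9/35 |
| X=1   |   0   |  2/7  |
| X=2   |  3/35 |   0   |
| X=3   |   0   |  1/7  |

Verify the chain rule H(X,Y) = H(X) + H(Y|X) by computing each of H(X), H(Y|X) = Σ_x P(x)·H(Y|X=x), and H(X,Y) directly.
H(X) = 1.7273 bits, H(Y|X) = 0.4845 bits, H(X,Y) = 2.2118 bits

Marginal of X (row sums):
  P(X=0) = 8/35 + 9/35 = 17/35
  P(X=1) = 0 + 2/7 = 2/7
  P(X=2) = 3/35 + 0 = 3/35
  P(X=3) = 0 + 1/7 = 1/7
H(X) = -[(17/35)·log₂(17/35) + (2/7)·log₂(2/7) + (3/35)·log₂(3/35) + (1/7)·log₂(1/7)]
  = 0.5060 + 0.5164 + 0.3038 + 0.4011 = 1.7273 bits

H(Y|X) = Σ_x P(x)·H(Y|X=x):
  X=0: P(X=0) = 17/35, P(Y|X=0) = (8/17, 9/17) → H(Y|X=0) = 0.9975
  X=1: P(X=1) = 2/7, P(Y|X=1) = (0, 1) → H(Y|X=1) = 0.0000
  X=2: P(X=2) = 3/35, P(Y|X=2) = (1, 0) → H(Y|X=2) = 0.0000
  X=3: P(X=3) = 1/7, P(Y|X=3) = (0, 1) → H(Y|X=3) = 0.0000
H(Y|X) = (17/35)·0.9975 + (2/7)·0.0000 + (3/35)·0.0000 + (1/7)·0.0000 = 0.4845 bits

H(X,Y) = -Σ_{x,y} P(x,y) log₂ P(x,y). Per-cell terms -P(x,y)·log₂P(x,y):
  X=0: 0.4867, 0.5038
  X=1: 0.0000, 0.5164
  X=2: 0.3038, 0.0000
  X=3: 0.0000, 0.4011
  (cells with P = 0 contribute 0)
Sum of the 8 terms: H(X,Y) = 2.2118 bits

Chain rule check:
  H(X) + H(Y|X) = 1.7273 + 0.4845 = 2.2118 bits
  H(X,Y) = 2.2118 bits
✓ Chain rule verified.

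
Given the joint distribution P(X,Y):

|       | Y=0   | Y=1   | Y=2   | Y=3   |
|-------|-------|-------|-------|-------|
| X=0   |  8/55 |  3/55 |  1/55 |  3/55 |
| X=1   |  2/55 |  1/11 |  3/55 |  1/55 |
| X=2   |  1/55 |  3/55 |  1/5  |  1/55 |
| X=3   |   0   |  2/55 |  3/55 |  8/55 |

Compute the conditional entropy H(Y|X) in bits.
1.5150 bits

H(Y|X) = H(X,Y) - H(X)

H(X,Y) = -Σ_{x,y} P(x,y) log₂ P(x,y). Per-cell terms -P(x,y)·log₂P(x,y):
  X=0: 0.40456, 0.22889, 0.10512, 0.22889
  X=1: 0.17387, 0.31449, 0.22889, 0.10512
  X=2: 0.10512, 0.22889, 0.46439, 0.10512
  X=3: 0.00000, 0.17387, 0.22889, 0.40456
  (cells with P = 0 contribute 0)
Sum of the 16 terms: H(X,Y) = 3.5007 bits

Marginal of X (row sums):
  P(X=0) = 8/55 + 3/55 + 1/55 + 3/55 = 3/11
  P(X=1) = 2/55 + 1/11 + 3/55 + 1/55 = 1/5
  P(X=2) = 1/55 + 3/55 + 1/5 + 1/55 = 16/55
  P(X=3) = 0 + 2/55 + 3/55 + 8/55 = 13/55
H(X) = -[(3/11)·log₂(3/11) + (1/5)·log₂(1/5) + (16/55)·log₂(16/55) + (13/55)·log₂(13/55)]
  = 0.51122 + 0.46439 + 0.51821 + 0.49185 = 1.9857 bits

H(Y|X) = H(X,Y) - H(X) = 3.5007 - 1.9857 = 1.5150 bits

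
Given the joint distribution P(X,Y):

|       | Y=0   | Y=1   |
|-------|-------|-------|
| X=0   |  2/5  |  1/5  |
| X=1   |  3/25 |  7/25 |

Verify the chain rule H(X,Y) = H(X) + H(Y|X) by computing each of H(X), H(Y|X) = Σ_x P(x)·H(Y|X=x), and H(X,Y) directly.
H(X) = 0.9710 bits, H(Y|X) = 0.9035 bits, H(X,Y) = 1.8744 bits

Marginal of X (row sums):
  P(X=0) = 2/5 + 1/5 = 3/5
  P(X=1) = 3/25 + 7/25 = 2/5
H(X) = -[(3/5)·log₂(3/5) + (2/5)·log₂(2/5)]
  = 0.4421794 + 0.5287712 = 0.9710 bits

H(Y|X) = Σ_x P(x)·H(Y|X=x):
  X=0: P(X=0) = 3/5, P(Y|X=0) = (2/3, 1/3) → H(Y|X=0) = 0.9182958
  X=1: P(X=1) = 2/5, P(Y|X=1) = (3/10, 7/10) → H(Y|X=1) = 0.8812909
H(Y|X) = (3/5)·0.9182958 + (2/5)·0.8812909 = 0.9035 bits

H(X,Y) = -Σ_{x,y} P(x,y) log₂ P(x,y). Per-cell terms -P(x,y)·log₂P(x,y):
  X=0: 0.5287712, 0.4643856
  X=1: 0.3670672, 0.5142204
Sum of the 4 terms: H(X,Y) = 1.8744 bits

Chain rule check:
  H(X) + H(Y|X) = 0.9710 + 0.9035 = 1.8745 bits
  H(X,Y) = 1.8744 bits
✓ Chain rule verified (Δ = 0.0001 is 4-dp rounding noise: each of the three values was rounded independently).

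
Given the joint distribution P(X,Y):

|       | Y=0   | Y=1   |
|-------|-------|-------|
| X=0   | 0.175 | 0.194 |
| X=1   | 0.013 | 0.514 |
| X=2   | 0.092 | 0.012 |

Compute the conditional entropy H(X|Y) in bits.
1.0118 bits

H(X|Y) = H(X,Y) - H(Y)

H(X,Y) = -Σ_{x,y} P(x,y) log₂ P(x,y). Per-cell terms -P(x,y)·log₂P(x,y):
  X=0: 0.4400503, 0.4589791
  X=1: 0.0814495, 0.4935221
  X=2: 0.3166845, 0.0765699
Sum of the 6 terms: H(X,Y) = 1.867255 bits

Marginal of Y (column sums):
  P(Y=0) = 0.175 + 0.013 + 0.092 = 0.280
  P(Y=1) = 0.194 + 0.514 + 0.012 = 0.720
H(Y) = -[0.280·log₂(0.280) + 0.720·log₂(0.720)]
  = 0.5142204 + 0.3412305 = 0.855451 bits

H(X|Y) = H(X,Y) - H(Y) = 1.867255 - 0.855451 = 1.0118 bits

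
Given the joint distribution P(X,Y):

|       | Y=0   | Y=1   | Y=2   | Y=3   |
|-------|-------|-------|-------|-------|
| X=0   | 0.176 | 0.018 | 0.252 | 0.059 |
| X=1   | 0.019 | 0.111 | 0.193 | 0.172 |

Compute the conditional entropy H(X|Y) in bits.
0.7938 bits

H(X|Y) = H(X,Y) - H(Y)

H(X,Y) = -Σ_{x,y} P(x,y) log₂ P(x,y). Per-cell terms -P(x,y)·log₂P(x,y):
  X=0: 0.44112, 0.10433, 0.50110, 0.24091
  X=1: 0.10864, 0.35202, 0.45805, 0.43680
Sum of the 8 terms: H(X,Y) = 2.6430 bits

Marginal of Y (column sums):
  P(Y=0) = 0.176 + 0.019 = 0.195
  P(Y=1) = 0.018 + 0.111 = 0.129
  P(Y=2) = 0.252 + 0.193 = 0.445
  P(Y=3) = 0.059 + 0.172 = 0.231
H(Y) = -[0.195·log₂(0.195) + 0.129·log₂(0.129) + 0.445·log₂(0.445) + 0.231·log₂(0.231)]
  = 0.45990 + 0.38114 + 0.51981 + 0.48834 = 1.8492 bits

H(X|Y) = H(X,Y) - H(Y) = 2.6430 - 1.8492 = 0.7938 bits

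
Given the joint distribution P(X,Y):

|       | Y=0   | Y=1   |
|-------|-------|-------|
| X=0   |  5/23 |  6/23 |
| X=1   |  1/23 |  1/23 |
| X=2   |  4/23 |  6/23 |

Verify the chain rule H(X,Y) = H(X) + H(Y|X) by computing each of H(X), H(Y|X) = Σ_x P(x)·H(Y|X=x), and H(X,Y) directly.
H(X) = 1.3378 bits, H(Y|X) = 0.9845 bits, H(X,Y) = 2.3223 bits

Marginal of X (row sums):
  P(X=0) = 5/23 + 6/23 = 11/23
  P(X=1) = 1/23 + 1/23 = 2/23
  P(X=2) = 4/23 + 6/23 = 10/23
H(X) = -[(11/23)·log₂(11/23) + (2/23)·log₂(2/23) + (10/23)·log₂(10/23)]
  = 0.50893 + 0.30640 + 0.52245 = 1.3378 bits

H(Y|X) = Σ_x P(x)·H(Y|X=x):
  X=0: P(X=0) = 11/23, P(Y|X=0) = (5/11, 6/11) → H(Y|X=0) = 0.99403
  X=1: P(X=1) = 2/23, P(Y|X=1) = (1/2, 1/2) → H(Y|X=1) = 1.00000
  X=2: P(X=2) = 10/23, P(Y|X=2) = (2/5, 3/5) → H(Y|X=2) = 0.97095
H(Y|X) = (11/23)·0.99403 + (2/23)·1.00000 + (10/23)·0.97095 = 0.9845 bits

H(X,Y) = -Σ_{x,y} P(x,y) log₂ P(x,y). Per-cell terms -P(x,y)·log₂P(x,y):
  X=0: 0.47862, 0.50572
  X=1: 0.19668, 0.19668
  X=2: 0.43888, 0.50572
Sum of the 6 terms: H(X,Y) = 2.3223 bits

Chain rule check:
  H(X) + H(Y|X) = 1.3378 + 0.9845 = 2.3223 bits
  H(X,Y) = 2.3223 bits
✓ Chain rule verified.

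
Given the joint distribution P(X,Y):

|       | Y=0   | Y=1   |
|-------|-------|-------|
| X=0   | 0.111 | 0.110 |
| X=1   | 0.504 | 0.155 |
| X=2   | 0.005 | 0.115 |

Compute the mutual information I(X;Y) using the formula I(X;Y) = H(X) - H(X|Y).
0.1884 bits

I(X;Y) = H(X) - H(X|Y)

Marginal of X (row sums):
  P(X=0) = 0.111 + 0.110 = 0.221
  P(X=1) = 0.504 + 0.155 = 0.659
  P(X=2) = 0.005 + 0.115 = 0.120
H(X) = -[0.221·log₂(0.221) + 0.659·log₂(0.659) + 0.120·log₂(0.120)]
  = 0.481312 + 0.396487 + 0.367067 = 1.244866 bits

Marginal of Y (column sums):
  P(Y=0) = 0.111 + 0.504 + 0.005 = 0.620
  P(Y=1) = 0.110 + 0.155 + 0.115 = 0.380
H(X|Y) = Σ_y P(y)·H(X|Y=y):
  Y=0: P(Y=0) = 0.620, P(X|Y=0) = (111/620, 126/155, 1/124) → H(X|Y=0) = 0.743320
  Y=1: P(Y=1) = 0.380, P(X|Y=1) = (11/38, 31/76, 23/76) → H(X|Y=1) = 1.567276
H(X|Y) = 0.620·0.743320 + 0.380·1.567276 = 1.056423 bits

I(X;Y) = H(X) - H(X|Y) = 1.244866 - 1.056423 = 0.1884 bits

Cross-check via I(X;Y) = H(X) + H(Y) - H(X,Y): computing H(Y) from the column sums and H(X,Y) from the 6 cells in the same way gives H(Y) = 0.958042 bits and H(X,Y) = 2.014465 bits, so
I(X;Y) = 1.244866 + 0.958042 - 2.014465 = 0.1884 bits ✓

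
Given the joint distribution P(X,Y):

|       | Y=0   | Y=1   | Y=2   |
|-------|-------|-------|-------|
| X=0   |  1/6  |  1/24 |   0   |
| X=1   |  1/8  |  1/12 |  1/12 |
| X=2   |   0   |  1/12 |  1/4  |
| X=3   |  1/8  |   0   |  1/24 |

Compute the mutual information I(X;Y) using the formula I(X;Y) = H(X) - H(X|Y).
0.5183 bits

I(X;Y) = H(X) - H(X|Y)

Marginal of X (row sums):
  P(X=0) = 1/6 + 1/24 + 0 = 5/24
  P(X=1) = 1/8 + 1/12 + 1/12 = 7/24
  P(X=2) = 0 + 1/12 + 1/4 = 1/3
  P(X=3) = 1/8 + 0 + 1/24 = 1/6
H(X) = -[(5/24)·log₂(5/24) + (7/24)·log₂(7/24) + (1/3)·log₂(1/3) + (1/6)·log₂(1/6)]
  = 0.471466 + 0.518469 + 0.528321 + 0.430827 = 1.94908 bits

Marginal of Y (column sums):
  P(Y=0) = 1/6 + 1/8 + 0 + 1/8 = 5/12
  P(Y=1) = 1/24 + 1/12 + 1/12 + 0 = 5/24
  P(Y=2) = 0 + 1/12 + 1/4 + 1/24 = 3/8
H(X|Y) = Σ_y P(y)·H(X|Y=y):
  Y=0: P(Y=0) = 5/12, P(X|Y=0) = (2/5, 3/10, 0, 3/10) → H(X|Y=0) = 1.570951
  Y=1: P(Y=1) = 5/24, P(X|Y=1) = (1/5, 2/5, 2/5, 0) → H(X|Y=1) = 1.521928
  Y=2: P(Y=2) = 3/8, P(X|Y=2) = (0, 2/9, 2/3, 1/9) → H(X|Y=2) = 1.224394
H(X|Y) = (5/12)·1.570951 + (5/24)·1.521928 + (3/8)·1.224394 = 1.43078 bits

I(X;Y) = H(X) - H(X|Y) = 1.94908 - 1.43078 = 0.5183 bits

Cross-check via I(X;Y) = H(X) + H(Y) - H(X,Y): computing H(Y) from the column sums and H(X,Y) from the 12 cells in the same way gives H(Y) = 1.52837 bits and H(X,Y) = 2.95915 bits, so
I(X;Y) = 1.94908 + 1.52837 - 2.95915 = 0.5183 bits ✓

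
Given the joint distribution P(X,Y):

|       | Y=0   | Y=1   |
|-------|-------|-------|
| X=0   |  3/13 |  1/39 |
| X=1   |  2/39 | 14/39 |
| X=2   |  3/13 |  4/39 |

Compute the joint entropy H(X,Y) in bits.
2.1992 bits

H(X,Y) = -Σ_{x,y} P(x,y) log₂ P(x,y). Per-cell terms -P(x,y)·log₂P(x,y):
  X=0: 0.48819, 0.13552
  X=1: 0.21976, 0.53058
  X=2: 0.48819, 0.33696
Sum of the 6 terms: H(X,Y) = 2.1992 bits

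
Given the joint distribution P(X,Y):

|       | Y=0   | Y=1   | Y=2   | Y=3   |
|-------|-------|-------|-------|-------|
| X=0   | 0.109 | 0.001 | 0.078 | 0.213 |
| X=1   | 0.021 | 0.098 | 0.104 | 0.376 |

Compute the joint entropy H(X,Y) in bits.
2.4364 bits

H(X,Y) = -Σ_{x,y} P(x,y) log₂ P(x,y). Per-cell terms -P(x,y)·log₂P(x,y):
  X=0: 0.3485, 0.0100, 0.2871, 0.4752
  X=1: 0.1170, 0.3284, 0.3396, 0.5306
Sum of the 8 terms: H(X,Y) = 2.4364 bits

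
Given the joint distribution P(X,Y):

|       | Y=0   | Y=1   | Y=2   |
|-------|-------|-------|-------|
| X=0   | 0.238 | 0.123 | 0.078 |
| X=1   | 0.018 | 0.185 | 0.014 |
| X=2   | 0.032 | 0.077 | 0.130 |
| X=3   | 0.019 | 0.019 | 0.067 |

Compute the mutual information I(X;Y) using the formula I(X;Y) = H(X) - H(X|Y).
0.3058 bits

I(X;Y) = H(X) - H(X|Y)

Marginal of X (row sums):
  P(X=0) = 0.238 + 0.123 + 0.078 = 0.439
  P(X=1) = 0.018 + 0.185 + 0.014 = 0.217
  P(X=2) = 0.032 + 0.077 + 0.130 = 0.239
  P(X=3) = 0.019 + 0.019 + 0.067 = 0.105
H(X) = -[0.439·log₂(0.439) + 0.217·log₂(0.217) + 0.239·log₂(0.239) + 0.105·log₂(0.105)]
  = 0.5214 + 0.4783 + 0.4935 + 0.3414 = 1.8346 bits

Marginal of Y (column sums):
  P(Y=0) = 0.238 + 0.018 + 0.032 + 0.019 = 0.307
  P(Y=1) = 0.123 + 0.185 + 0.077 + 0.019 = 0.404
  P(Y=2) = 0.078 + 0.014 + 0.130 + 0.067 = 0.289
H(X|Y) = Σ_y P(y)·H(X|Y=y):
  Y=0: P(Y=0) = 0.307, P(X|Y=0) = (238/307, 18/307, 32/307, 19/307) → H(X|Y=0) = 1.1131
  Y=1: P(Y=1) = 0.404, P(X|Y=1) = (123/404, 185/404, 77/404, 19/404) → H(X|Y=1) = 1.7016
  Y=2: P(Y=2) = 0.289, P(X|Y=2) = (78/289, 14/289, 130/289, 67/289) → H(X|Y=2) = 1.7289
H(X|Y) = 0.307·1.1131 + 0.404·1.7016 + 0.289·1.7289 = 1.5288 bits

I(X;Y) = H(X) - H(X|Y) = 1.8346 - 1.5288 = 0.3058 bits

Cross-check via I(X;Y) = H(X) + H(Y) - H(X,Y): computing H(Y) from the column sums and H(X,Y) from the 12 cells in the same way gives H(Y) = 1.5689 bits and H(X,Y) = 3.0977 bits, so
I(X;Y) = 1.8346 + 1.5689 - 3.0977 = 0.3058 bits ✓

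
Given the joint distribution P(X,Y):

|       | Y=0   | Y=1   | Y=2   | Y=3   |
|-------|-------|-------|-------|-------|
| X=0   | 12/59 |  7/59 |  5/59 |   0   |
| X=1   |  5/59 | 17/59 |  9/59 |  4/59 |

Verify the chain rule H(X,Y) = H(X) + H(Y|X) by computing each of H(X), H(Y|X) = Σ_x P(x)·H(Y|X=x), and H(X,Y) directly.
H(X) = 0.9748 bits, H(Y|X) = 1.6552 bits, H(X,Y) = 2.6300 bits

Marginal of X (row sums):
  P(X=0) = 12/59 + 7/59 + 5/59 + 0 = 24/59
  P(X=1) = 5/59 + 17/59 + 9/59 + 4/59 = 35/59
H(X) = -[(24/59)·log₂(24/59) + (35/59)·log₂(35/59)]
  = 0.52787 + 0.44691 = 0.9748 bits

H(Y|X) = Σ_x P(x)·H(Y|X=x):
  X=0: P(X=0) = 24/59, P(Y|X=0) = (1/2, 7/24, 5/24, 0) → H(Y|X=0) = 1.48993
  X=1: P(X=1) = 35/59, P(Y|X=1) = (1/7, 17/35, 9/35, 4/35) → H(Y|X=1) = 1.76854
H(Y|X) = (24/59)·1.48993 + (35/59)·1.76854 = 1.6552 bits

H(X,Y) = -Σ_{x,y} P(x,y) log₂ P(x,y). Per-cell terms -P(x,y)·log₂P(x,y):
  X=0: 0.46732, 0.36486, 0.30176, 0.00000
  X=1: 0.30176, 0.51726, 0.41380, 0.26323
  (cells with P = 0 contribute 0)
Sum of the 8 terms: H(X,Y) = 2.6300 bits

Chain rule check:
  H(X) + H(Y|X) = 0.9748 + 1.6552 = 2.6300 bits
  H(X,Y) = 2.6300 bits
✓ Chain rule verified.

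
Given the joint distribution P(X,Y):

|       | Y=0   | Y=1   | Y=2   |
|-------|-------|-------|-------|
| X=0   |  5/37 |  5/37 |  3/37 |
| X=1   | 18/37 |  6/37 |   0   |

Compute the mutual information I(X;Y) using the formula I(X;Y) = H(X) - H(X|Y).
0.1702 bits

I(X;Y) = H(X) - H(X|Y)

Marginal of X (row sums):
  P(X=0) = 5/37 + 5/37 + 3/37 = 13/37
  P(X=1) = 18/37 + 6/37 + 0 = 24/37
H(X) = -[(13/37)·log₂(13/37) + (24/37)·log₂(24/37)]
  = 0.5302 + 0.4051 = 0.9353 bits

Marginal of Y (column sums):
  P(Y=0) = 5/37 + 18/37 = 23/37
  P(Y=1) = 5/37 + 6/37 = 11/37
  P(Y=2) = 3/37 + 0 = 3/37
H(X|Y) = Σ_y P(y)·H(X|Y=y):
  Y=0: P(Y=0) = 23/37, P(X|Y=0) = (5/23, 18/23) → H(X|Y=0) = 0.7554
  Y=1: P(Y=1) = 11/37, P(X|Y=1) = (5/11, 6/11) → H(X|Y=1) = 0.9940
  Y=2: P(Y=2) = 3/37, P(X|Y=2) = (1, 0) → H(X|Y=2) = 0.0000
H(X|Y) = (23/37)·0.7554 + (11/37)·0.9940 + (3/37)·0.0000 = 0.7651 bits

I(X;Y) = H(X) - H(X|Y) = 0.9353 - 0.7651 = 0.1702 bits

Cross-check via I(X;Y) = H(X) + H(Y) - H(X,Y): computing H(Y) from the column sums and H(X,Y) from the 6 cells in the same way gives H(Y) = 1.2405 bits and H(X,Y) = 2.0056 bits, so
I(X;Y) = 0.9353 + 1.2405 - 2.0056 = 0.1702 bits ✓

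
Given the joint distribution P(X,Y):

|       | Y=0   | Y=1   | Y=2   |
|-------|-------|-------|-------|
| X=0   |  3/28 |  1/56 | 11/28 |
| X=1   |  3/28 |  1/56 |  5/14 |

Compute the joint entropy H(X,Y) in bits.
1.9580 bits

H(X,Y) = -Σ_{x,y} P(x,y) log₂ P(x,y). Per-cell terms -P(x,y)·log₂P(x,y):
  X=0: 0.3453, 0.1037, 0.5295
  X=1: 0.3453, 0.1037, 0.5305
Sum of the 6 terms: H(X,Y) = 1.9580 bits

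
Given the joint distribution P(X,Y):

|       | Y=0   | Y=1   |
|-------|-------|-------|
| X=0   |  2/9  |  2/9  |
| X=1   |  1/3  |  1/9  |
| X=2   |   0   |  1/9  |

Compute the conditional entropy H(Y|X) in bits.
0.8050 bits

H(Y|X) = H(X,Y) - H(X)

H(X,Y) = -Σ_{x,y} P(x,y) log₂ P(x,y). Per-cell terms -P(x,y)·log₂P(x,y):
  X=0: 0.48221, 0.48221
  X=1: 0.52832, 0.35221
  X=2: 0.00000, 0.35221
  (cells with P = 0 contribute 0)
Sum of the 6 terms: H(X,Y) = 2.19716 bits

Marginal of X (row sums):
  P(X=0) = 2/9 + 2/9 = 4/9
  P(X=1) = 1/3 + 1/9 = 4/9
  P(X=2) = 0 + 1/9 = 1/9
H(X) = -[(4/9)·log₂(4/9) + (4/9)·log₂(4/9) + (1/9)·log₂(1/9)]
  = 0.51997 + 0.51997 + 0.35221 = 1.39215 bits

H(Y|X) = H(X,Y) - H(X) = 2.19716 - 1.39215 = 0.8050 bits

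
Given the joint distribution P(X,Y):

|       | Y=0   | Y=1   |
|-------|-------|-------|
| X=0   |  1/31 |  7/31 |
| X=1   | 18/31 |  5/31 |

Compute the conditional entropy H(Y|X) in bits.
0.7007 bits

H(Y|X) = H(X,Y) - H(X)

H(X,Y) = -Σ_{x,y} P(x,y) log₂ P(x,y). Per-cell terms -P(x,y)·log₂P(x,y):
  X=0: 0.15981, 0.48477
  X=1: 0.45538, 0.42456
Sum of the 4 terms: H(X,Y) = 1.5245 bits

Marginal of X (row sums):
  P(X=0) = 1/31 + 7/31 = 8/31
  P(X=1) = 18/31 + 5/31 = 23/31
H(X) = -[(8/31)·log₂(8/31) + (23/31)·log₂(23/31)]
  = 0.50431 + 0.31950 = 0.8238 bits

H(Y|X) = H(X,Y) - H(X) = 1.5245 - 0.8238 = 0.7007 bits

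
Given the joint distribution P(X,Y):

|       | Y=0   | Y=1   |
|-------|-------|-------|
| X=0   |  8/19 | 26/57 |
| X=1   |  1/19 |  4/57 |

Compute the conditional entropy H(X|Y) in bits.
0.5365 bits

H(X|Y) = H(X,Y) - H(Y)

H(X,Y) = -Σ_{x,y} P(x,y) log₂ P(x,y). Per-cell terms -P(x,y)·log₂P(x,y):
  X=0: 0.525443, 0.516556
  X=1: 0.223575, 0.268975
Sum of the 4 terms: H(X,Y) = 1.534549 bits

Marginal of Y (column sums):
  P(Y=0) = 8/19 + 1/19 = 9/19
  P(Y=1) = 26/57 + 4/57 = 10/19
H(Y) = -[(9/19)·log₂(9/19) + (10/19)·log₂(10/19)]
  = 0.510633 + 0.487368 = 0.998001 bits

H(X|Y) = H(X,Y) - H(Y) = 1.534549 - 0.998001 = 0.5365 bits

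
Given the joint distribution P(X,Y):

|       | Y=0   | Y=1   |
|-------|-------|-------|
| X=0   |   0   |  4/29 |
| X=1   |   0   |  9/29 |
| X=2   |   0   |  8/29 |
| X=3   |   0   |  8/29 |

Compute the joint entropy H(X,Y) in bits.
1.9432 bits

H(X,Y) = -Σ_{x,y} P(x,y) log₂ P(x,y). Per-cell terms -P(x,y)·log₂P(x,y):
  X=0: 0.00000, 0.39420
  X=1: 0.00000, 0.52388
  X=2: 0.00000, 0.51255
  X=3: 0.00000, 0.51255
  (cells with P = 0 contribute 0)
Sum of the 8 terms: H(X,Y) = 1.9432 bits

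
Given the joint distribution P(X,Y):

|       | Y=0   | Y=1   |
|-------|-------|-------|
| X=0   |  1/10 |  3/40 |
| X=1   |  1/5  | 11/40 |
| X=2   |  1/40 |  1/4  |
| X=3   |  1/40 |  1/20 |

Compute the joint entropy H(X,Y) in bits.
2.5712 bits

H(X,Y) = -Σ_{x,y} P(x,y) log₂ P(x,y). Per-cell terms -P(x,y)·log₂P(x,y):
  X=0: 0.3322, 0.2803
  X=1: 0.4644, 0.5122
  X=2: 0.1330, 0.5000
  X=3: 0.1330, 0.2161
Sum of the 8 terms: H(X,Y) = 2.5712 bits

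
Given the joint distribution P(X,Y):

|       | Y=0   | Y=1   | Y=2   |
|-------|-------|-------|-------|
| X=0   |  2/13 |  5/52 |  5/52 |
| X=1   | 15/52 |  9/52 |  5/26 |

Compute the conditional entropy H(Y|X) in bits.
1.5473 bits

H(Y|X) = H(X,Y) - H(X)

H(X,Y) = -Σ_{x,y} P(x,y) log₂ P(x,y). Per-cell terms -P(x,y)·log₂P(x,y):
  X=0: 0.41545, 0.32486, 0.32486
  X=1: 0.51737, 0.43797, 0.45741
Sum of the 6 terms: H(X,Y) = 2.4779 bits

Marginal of X (row sums):
  P(X=0) = 2/13 + 5/52 + 5/52 = 9/26
  P(X=1) = 15/52 + 9/52 + 5/26 = 17/26
H(X) = -[(9/26)·log₂(9/26) + (17/26)·log₂(17/26)]
  = 0.52979 + 0.40079 = 0.9306 bits

H(Y|X) = H(X,Y) - H(X) = 2.4779 - 0.9306 = 1.5473 bits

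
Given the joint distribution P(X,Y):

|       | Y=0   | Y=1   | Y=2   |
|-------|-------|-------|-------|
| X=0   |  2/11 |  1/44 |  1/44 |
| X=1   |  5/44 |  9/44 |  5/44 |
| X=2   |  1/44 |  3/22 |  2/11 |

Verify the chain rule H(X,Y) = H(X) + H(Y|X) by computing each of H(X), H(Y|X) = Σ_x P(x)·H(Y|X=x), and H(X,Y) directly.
H(X) = 1.5382 bits, H(Y|X) = 1.3017 bits, H(X,Y) = 2.8399 bits

Marginal of X (row sums):
  P(X=0) = 2/11 + 1/44 + 1/44 = 5/22
  P(X=1) = 5/44 + 9/44 + 5/44 = 19/44
  P(X=2) = 1/44 + 3/22 + 2/11 = 15/44
H(X) = -[(5/22)·log₂(5/22) + (19/44)·log₂(19/44) + (15/44)·log₂(15/44)]
  = 0.48580 + 0.52315 + 0.52928 = 1.5382 bits

H(Y|X) = Σ_x P(x)·H(Y|X=x):
  X=0: P(X=0) = 5/22, P(Y|X=0) = (4/5, 1/10, 1/10) → H(Y|X=0) = 0.92193
  X=1: P(X=1) = 19/44, P(Y|X=1) = (5/19, 9/19, 5/19) → H(Y|X=1) = 1.52432
  X=2: P(X=2) = 15/44, P(Y|X=2) = (1/15, 2/5, 8/15) → H(Y|X=2) = 1.27291
H(Y|X) = (5/22)·0.92193 + (19/44)·1.52432 + (15/44)·1.27291 = 1.3017 bits

H(X,Y) = -Σ_{x,y} P(x,y) log₂ P(x,y). Per-cell terms -P(x,y)·log₂P(x,y):
  X=0: 0.44717, 0.12408, 0.12408
  X=1: 0.35653, 0.46831, 0.35653
  X=2: 0.12408, 0.39197, 0.44717
Sum of the 9 terms: H(X,Y) = 2.8399 bits

Chain rule check:
  H(X) + H(Y|X) = 1.5382 + 1.3017 = 2.8399 bits
  H(X,Y) = 2.8399 bits
✓ Chain rule verified.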